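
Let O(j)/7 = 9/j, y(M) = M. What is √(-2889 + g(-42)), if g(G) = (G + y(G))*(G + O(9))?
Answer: √51 ≈ 7.1414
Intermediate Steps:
O(j) = 63/j (O(j) = 7*(9/j) = 63/j)
g(G) = 2*G*(7 + G) (g(G) = (G + G)*(G + 63/9) = (2*G)*(G + 63*(⅑)) = (2*G)*(G + 7) = (2*G)*(7 + G) = 2*G*(7 + G))
√(-2889 + g(-42)) = √(-2889 + 2*(-42)*(7 - 42)) = √(-2889 + 2*(-42)*(-35)) = √(-2889 + 2940) = √51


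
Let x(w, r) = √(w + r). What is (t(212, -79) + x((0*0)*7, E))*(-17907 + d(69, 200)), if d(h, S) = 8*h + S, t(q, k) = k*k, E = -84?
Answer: -107064355 - 34310*I*√21 ≈ -1.0706e+8 - 1.5723e+5*I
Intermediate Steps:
t(q, k) = k²
d(h, S) = S + 8*h
x(w, r) = √(r + w)
(t(212, -79) + x((0*0)*7, E))*(-17907 + d(69, 200)) = ((-79)² + √(-84 + (0*0)*7))*(-17907 + (200 + 8*69)) = (6241 + √(-84 + 0*7))*(-17907 + (200 + 552)) = (6241 + √(-84 + 0))*(-17907 + 752) = (6241 + √(-84))*(-17155) = (6241 + 2*I*√21)*(-17155) = -107064355 - 34310*I*√21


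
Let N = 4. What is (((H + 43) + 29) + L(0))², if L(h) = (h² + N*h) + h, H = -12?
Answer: 3600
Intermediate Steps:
L(h) = h² + 5*h (L(h) = (h² + 4*h) + h = h² + 5*h)
(((H + 43) + 29) + L(0))² = (((-12 + 43) + 29) + 0*(5 + 0))² = ((31 + 29) + 0*5)² = (60 + 0)² = 60² = 3600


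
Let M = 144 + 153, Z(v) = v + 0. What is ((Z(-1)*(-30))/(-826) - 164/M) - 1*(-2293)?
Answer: 281189486/122661 ≈ 2292.4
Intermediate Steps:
Z(v) = v
M = 297
((Z(-1)*(-30))/(-826) - 164/M) - 1*(-2293) = (-1*(-30)/(-826) - 164/297) - 1*(-2293) = (30*(-1/826) - 164*1/297) + 2293 = (-15/413 - 164/297) + 2293 = -72187/122661 + 2293 = 281189486/122661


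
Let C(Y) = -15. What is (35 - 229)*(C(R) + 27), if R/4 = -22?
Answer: -2328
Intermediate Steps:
R = -88 (R = 4*(-22) = -88)
(35 - 229)*(C(R) + 27) = (35 - 229)*(-15 + 27) = -194*12 = -2328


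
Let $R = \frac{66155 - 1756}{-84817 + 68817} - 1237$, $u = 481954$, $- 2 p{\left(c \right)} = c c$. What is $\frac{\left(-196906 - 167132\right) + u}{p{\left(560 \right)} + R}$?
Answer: $- \frac{1886656000}{2528656399} \approx -0.74611$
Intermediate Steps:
$p{\left(c \right)} = - \frac{c^{2}}{2}$ ($p{\left(c \right)} = - \frac{c c}{2} = - \frac{c^{2}}{2}$)
$R = - \frac{19856399}{16000}$ ($R = \frac{64399}{-16000} - 1237 = 64399 \left(- \frac{1}{16000}\right) - 1237 = - \frac{64399}{16000} - 1237 = - \frac{19856399}{16000} \approx -1241.0$)
$\frac{\left(-196906 - 167132\right) + u}{p{\left(560 \right)} + R} = \frac{\left(-196906 - 167132\right) + 481954}{- \frac{560^{2}}{2} - \frac{19856399}{16000}} = \frac{-364038 + 481954}{\left(- \frac{1}{2}\right) 313600 - \frac{19856399}{16000}} = \frac{117916}{-156800 - \frac{19856399}{16000}} = \frac{117916}{- \frac{2528656399}{16000}} = 117916 \left(- \frac{16000}{2528656399}\right) = - \frac{1886656000}{2528656399}$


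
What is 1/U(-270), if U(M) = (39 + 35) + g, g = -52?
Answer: 1/22 ≈ 0.045455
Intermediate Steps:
U(M) = 22 (U(M) = (39 + 35) - 52 = 74 - 52 = 22)
1/U(-270) = 1/22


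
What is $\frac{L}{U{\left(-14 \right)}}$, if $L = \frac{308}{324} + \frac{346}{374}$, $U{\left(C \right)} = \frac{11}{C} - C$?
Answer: $\frac{397768}{2802195} \approx 0.14195$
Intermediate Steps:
$U{\left(C \right)} = - C + \frac{11}{C}$
$L = \frac{28412}{15147}$ ($L = 308 \cdot \frac{1}{324} + 346 \cdot \frac{1}{374} = \frac{77}{81} + \frac{173}{187} = \frac{28412}{15147} \approx 1.8758$)
$\frac{L}{U{\left(-14 \right)}} = \frac{28412}{15147 \left(\left(-1\right) \left(-14\right) + \frac{11}{-14}\right)} = \frac{28412}{15147 \left(14 + 11 \left(- \frac{1}{14}\right)\right)} = \frac{28412}{15147 \left(14 - \frac{11}{14}\right)} = \frac{28412}{15147 \cdot \frac{185}{14}} = \frac{28412}{15147} \cdot \frac{14}{185} = \frac{397768}{2802195}$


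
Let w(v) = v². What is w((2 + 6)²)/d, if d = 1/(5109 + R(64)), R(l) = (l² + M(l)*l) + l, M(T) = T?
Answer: 54743040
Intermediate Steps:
R(l) = l + 2*l² (R(l) = (l² + l*l) + l = (l² + l²) + l = 2*l² + l = l + 2*l²)
d = 1/13365 (d = 1/(5109 + 64*(1 + 2*64)) = 1/(5109 + 64*(1 + 128)) = 1/(5109 + 64*129) = 1/(5109 + 8256) = 1/13365 ≈ 7.4822e-5)
w((2 + 6)²)/d = ((2 + 6)²)²/(1/13365) = (8²)²*13365 = 64²*13365 = 4096*13365 = 54743040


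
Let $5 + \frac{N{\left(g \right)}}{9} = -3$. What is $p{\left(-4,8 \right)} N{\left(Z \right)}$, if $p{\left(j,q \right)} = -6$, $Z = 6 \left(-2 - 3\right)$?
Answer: $432$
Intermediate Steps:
$Z = -30$ ($Z = 6 \left(-5\right) = -30$)
$N{\left(g \right)} = -72$ ($N{\left(g \right)} = -45 + 9 \left(-3\right) = -45 - 27 = -72$)
$p{\left(-4,8 \right)} N{\left(Z \right)} = \left(-6\right) \left(-72\right) = 432$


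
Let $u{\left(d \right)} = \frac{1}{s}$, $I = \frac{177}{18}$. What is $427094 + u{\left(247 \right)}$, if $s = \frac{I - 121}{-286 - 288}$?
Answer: $\frac{284875142}{667} \approx 4.271 \cdot 10^{5}$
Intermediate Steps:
$I = \frac{59}{6}$ ($I = 177 \cdot \frac{1}{18} = \frac{59}{6} \approx 9.8333$)
$s = \frac{667}{3444}$ ($s = \frac{\frac{59}{6} - 121}{-286 - 288} = - \frac{667}{6 \left(-574\right)} = \left(- \frac{667}{6}\right) \left(- \frac{1}{574}\right) = \frac{667}{3444} \approx 0.19367$)
$u{\left(d \right)} = \frac{3444}{667}$ ($u{\left(d \right)} = \frac{1}{\frac{667}{3444}} = \frac{3444}{667}$)
$427094 + u{\left(247 \right)} = 427094 + \frac{3444}{667} = \frac{284875142}{667}$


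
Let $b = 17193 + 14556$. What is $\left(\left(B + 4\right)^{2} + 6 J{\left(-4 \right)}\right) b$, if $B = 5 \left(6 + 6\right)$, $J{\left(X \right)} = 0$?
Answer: $130043904$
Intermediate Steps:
$b = 31749$
$B = 60$ ($B = 5 \cdot 12 = 60$)
$\left(\left(B + 4\right)^{2} + 6 J{\left(-4 \right)}\right) b = \left(\left(60 + 4\right)^{2} + 6 \cdot 0\right) 31749 = \left(64^{2} + 0\right) 31749 = \left(4096 + 0\right) 31749 = 4096 \cdot 31749 = 130043904$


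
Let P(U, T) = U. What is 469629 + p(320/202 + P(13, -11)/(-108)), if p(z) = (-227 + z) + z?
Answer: 2560134475/5454 ≈ 4.6941e+5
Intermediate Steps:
p(z) = -227 + 2*z
469629 + p(320/202 + P(13, -11)/(-108)) = 469629 + (-227 + 2*(320/202 + 13/(-108))) = 469629 + (-227 + 2*(320*(1/202) + 13*(-1/108))) = 469629 + (-227 + 2*(160/101 - 13/108)) = 469629 + (-227 + 2*(15967/10908)) = 469629 + (-227 + 15967/5454) = 469629 - 1222091/5454 = 2560134475/5454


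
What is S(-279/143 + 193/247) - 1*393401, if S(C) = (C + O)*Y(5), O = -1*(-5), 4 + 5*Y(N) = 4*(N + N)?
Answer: -5343977933/13585 ≈ -3.9337e+5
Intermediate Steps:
Y(N) = -⅘ + 8*N/5 (Y(N) = -⅘ + (4*(N + N))/5 = -⅘ + (4*(2*N))/5 = -⅘ + (8*N)/5 = -⅘ + 8*N/5)
O = 5
S(C) = 36 + 36*C/5 (S(C) = (C + 5)*(-⅘ + (8/5)*5) = (5 + C)*(-⅘ + 8) = (5 + C)*(36/5) = 36 + 36*C/5)
S(-279/143 + 193/247) - 1*393401 = (36 + 36*(-279/143 + 193/247)/5) - 1*393401 = (36 + 36*(-279*1/143 + 193*(1/247))/5) - 393401 = (36 + 36*(-279/143 + 193/247)/5) - 393401 = (36 + (36/5)*(-3178/2717)) - 393401 = (36 - 114408/13585) - 393401 = 374652/13585 - 393401 = -5343977933/13585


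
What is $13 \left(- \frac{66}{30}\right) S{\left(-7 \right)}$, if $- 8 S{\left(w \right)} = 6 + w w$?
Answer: $\frac{1573}{8} \approx 196.63$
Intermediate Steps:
$S{\left(w \right)} = - \frac{3}{4} - \frac{w^{2}}{8}$ ($S{\left(w \right)} = - \frac{6 + w w}{8} = - \frac{6 + w^{2}}{8} = - \frac{3}{4} - \frac{w^{2}}{8}$)
$13 \left(- \frac{66}{30}\right) S{\left(-7 \right)} = 13 \left(- \frac{66}{30}\right) \left(- \frac{3}{4} - \frac{\left(-7\right)^{2}}{8}\right) = 13 \left(\left(-66\right) \frac{1}{30}\right) \left(- \frac{3}{4} - \frac{49}{8}\right) = 13 \left(- \frac{11}{5}\right) \left(- \frac{3}{4} - \frac{49}{8}\right) = \left(- \frac{143}{5}\right) \left(- \frac{55}{8}\right) = \frac{1573}{8}$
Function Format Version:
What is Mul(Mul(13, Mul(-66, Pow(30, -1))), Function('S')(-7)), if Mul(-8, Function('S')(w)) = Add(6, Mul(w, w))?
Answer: Rational(1573, 8) ≈ 196.63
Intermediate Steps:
Function('S')(w) = Add(Rational(-3, 4), Mul(Rational(-1, 8), Pow(w, 2))) (Function('S')(w) = Mul(Rational(-1, 8), Add(6, Mul(w, w))) = Mul(Rational(-1, 8), Add(6, Pow(w, 2))) = Add(Rational(-3, 4), Mul(Rational(-1, 8), Pow(w, 2))))
Mul(Mul(13, Mul(-66, Pow(30, -1))), Function('S')(-7)) = Mul(Mul(13, Mul(-66, Pow(30, -1))), Add(Rational(-3, 4), Mul(Rational(-1, 8), Pow(-7, 2)))) = Mul(Mul(13, Mul(-66, Rational(1, 30))), Add(Rational(-3, 4), Mul(Rational(-1, 8), 49))) = Mul(Mul(13, Rational(-11, 5)), Add(Rational(-3, 4), Rational(-49, 8))) = Mul(Rational(-143, 5), Rational(-55, 8)) = Rational(1573, 8)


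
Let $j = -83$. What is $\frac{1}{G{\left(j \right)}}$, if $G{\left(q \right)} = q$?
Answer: $- \frac{1}{83} \approx -0.012048$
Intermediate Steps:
$\frac{1}{G{\left(j \right)}} = \frac{1}{-83} = - \frac{1}{83}$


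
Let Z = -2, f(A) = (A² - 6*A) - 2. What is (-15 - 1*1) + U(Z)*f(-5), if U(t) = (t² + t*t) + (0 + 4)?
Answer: 620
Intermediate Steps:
f(A) = -2 + A² - 6*A
U(t) = 4 + 2*t² (U(t) = (t² + t²) + 4 = 2*t² + 4 = 4 + 2*t²)
(-15 - 1*1) + U(Z)*f(-5) = (-15 - 1*1) + (4 + 2*(-2)²)*(-2 + (-5)² - 6*(-5)) = (-15 - 1) + (4 + 2*4)*(-2 + 25 + 30) = -16 + (4 + 8)*53 = -16 + 12*53 = -16 + 636 = 620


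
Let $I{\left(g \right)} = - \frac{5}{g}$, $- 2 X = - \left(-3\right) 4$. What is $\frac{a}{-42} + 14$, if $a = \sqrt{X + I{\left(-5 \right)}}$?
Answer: $14 - \frac{i \sqrt{5}}{42} \approx 14.0 - 0.05324 i$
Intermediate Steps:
$X = -6$ ($X = - \frac{\left(-1\right) \left(\left(-3\right) 4\right)}{2} = - \frac{\left(-1\right) \left(-12\right)}{2} = \left(- \frac{1}{2}\right) 12 = -6$)
$a = i \sqrt{5}$ ($a = \sqrt{-6 - \frac{5}{-5}} = \sqrt{-6 - -1} = \sqrt{-6 + 1} = \sqrt{-5} = i \sqrt{5} \approx 2.2361 i$)
$\frac{a}{-42} + 14 = \frac{i \sqrt{5}}{-42} + 14 = - \frac{i \sqrt{5}}{42} + 14 = 14 - \frac{i \sqrt{5}}{42}$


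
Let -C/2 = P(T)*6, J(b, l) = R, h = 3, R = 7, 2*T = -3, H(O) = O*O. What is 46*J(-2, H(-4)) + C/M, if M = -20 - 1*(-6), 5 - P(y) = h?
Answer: 2266/7 ≈ 323.71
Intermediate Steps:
H(O) = O²
T = -3/2 (T = (½)*(-3) = -3/2 ≈ -1.5000)
P(y) = 2 (P(y) = 5 - 1*3 = 5 - 3 = 2)
J(b, l) = 7
M = -14 (M = -20 + 6 = -14)
C = -24 (C = -4*6 = -2*12 = -24)
46*J(-2, H(-4)) + C/M = 46*7 - 24/(-14) = 322 - 24*(-1/14) = 322 + 12/7 = 2266/7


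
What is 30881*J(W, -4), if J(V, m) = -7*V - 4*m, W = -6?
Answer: 1791098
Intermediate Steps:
30881*J(W, -4) = 30881*(-7*(-6) - 4*(-4)) = 30881*(42 + 16) = 30881*58 = 1791098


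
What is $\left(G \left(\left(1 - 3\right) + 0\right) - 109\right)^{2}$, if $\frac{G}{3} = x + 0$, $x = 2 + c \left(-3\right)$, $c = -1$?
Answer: $19321$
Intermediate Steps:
$x = 5$ ($x = 2 - -3 = 2 + 3 = 5$)
$G = 15$ ($G = 3 \left(5 + 0\right) = 3 \cdot 5 = 15$)
$\left(G \left(\left(1 - 3\right) + 0\right) - 109\right)^{2} = \left(15 \left(\left(1 - 3\right) + 0\right) - 109\right)^{2} = \left(15 \left(-2 + 0\right) - 109\right)^{2} = \left(15 \left(-2\right) - 109\right)^{2} = \left(-30 - 109\right)^{2} = \left(-139\right)^{2} = 19321$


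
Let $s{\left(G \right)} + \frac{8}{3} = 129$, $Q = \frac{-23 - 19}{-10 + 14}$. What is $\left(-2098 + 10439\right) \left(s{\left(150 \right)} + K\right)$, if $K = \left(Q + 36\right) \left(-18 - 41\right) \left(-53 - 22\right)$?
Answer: $\frac{5653388003}{6} \approx 9.4223 \cdot 10^{8}$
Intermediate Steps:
$Q = - \frac{21}{2}$ ($Q = - \frac{42}{4} = \left(-42\right) \frac{1}{4} = - \frac{21}{2} \approx -10.5$)
$K = \frac{225675}{2}$ ($K = \left(- \frac{21}{2} + 36\right) \left(-18 - 41\right) \left(-53 - 22\right) = \frac{51}{2} \left(-59\right) \left(-75\right) = \left(- \frac{3009}{2}\right) \left(-75\right) = \frac{225675}{2} \approx 1.1284 \cdot 10^{5}$)
$s{\left(G \right)} = \frac{379}{3}$ ($s{\left(G \right)} = - \frac{8}{3} + 129 = \frac{379}{3}$)
$\left(-2098 + 10439\right) \left(s{\left(150 \right)} + K\right) = \left(-2098 + 10439\right) \left(\frac{379}{3} + \frac{225675}{2}\right) = 8341 \cdot \frac{677783}{6} = \frac{5653388003}{6}$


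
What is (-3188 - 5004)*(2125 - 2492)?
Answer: 3006464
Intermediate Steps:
(-3188 - 5004)*(2125 - 2492) = -8192*(-367) = 3006464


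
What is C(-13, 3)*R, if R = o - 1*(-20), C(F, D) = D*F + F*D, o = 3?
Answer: -1794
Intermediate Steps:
C(F, D) = 2*D*F (C(F, D) = D*F + D*F = 2*D*F)
R = 23 (R = 3 - 1*(-20) = 3 + 20 = 23)
C(-13, 3)*R = (2*3*(-13))*23 = -78*23 = -1794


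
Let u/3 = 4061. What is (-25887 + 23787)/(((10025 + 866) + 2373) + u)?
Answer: -2100/25447 ≈ -0.082524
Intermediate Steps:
u = 12183 (u = 3*4061 = 12183)
(-25887 + 23787)/(((10025 + 866) + 2373) + u) = (-25887 + 23787)/(((10025 + 866) + 2373) + 12183) = -2100/((10891 + 2373) + 12183) = -2100/(13264 + 12183) = -2100/25447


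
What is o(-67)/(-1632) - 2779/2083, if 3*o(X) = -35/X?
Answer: -911673833/683290656 ≈ -1.3342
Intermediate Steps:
o(X) = -35/(3*X) (o(X) = (-35/X)/3 = -35/(3*X))
o(-67)/(-1632) - 2779/2083 = -35/3/(-67)/(-1632) - 2779/2083 = -35/3*(-1/67)*(-1/1632) - 2779*1/2083 = (35/201)*(-1/1632) - 2779/2083 = -35/328032 - 2779/2083 = -911673833/683290656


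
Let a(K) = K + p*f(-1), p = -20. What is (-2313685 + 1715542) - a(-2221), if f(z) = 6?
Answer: -595802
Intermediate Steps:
a(K) = -120 + K (a(K) = K - 20*6 = K - 120 = -120 + K)
(-2313685 + 1715542) - a(-2221) = (-2313685 + 1715542) - (-120 - 2221) = -598143 - 1*(-2341) = -598143 + 2341 = -595802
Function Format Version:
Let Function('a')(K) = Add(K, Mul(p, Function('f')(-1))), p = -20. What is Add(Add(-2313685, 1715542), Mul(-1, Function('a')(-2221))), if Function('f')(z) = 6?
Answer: -595802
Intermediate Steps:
Function('a')(K) = Add(-120, K) (Function('a')(K) = Add(K, Mul(-20, 6)) = Add(K, -120) = Add(-120, K))
Add(Add(-2313685, 1715542), Mul(-1, Function('a')(-2221))) = Add(Add(-2313685, 1715542), Mul(-1, Add(-120, -2221))) = Add(-598143, Mul(-1, -2341)) = Add(-598143, 2341) = -595802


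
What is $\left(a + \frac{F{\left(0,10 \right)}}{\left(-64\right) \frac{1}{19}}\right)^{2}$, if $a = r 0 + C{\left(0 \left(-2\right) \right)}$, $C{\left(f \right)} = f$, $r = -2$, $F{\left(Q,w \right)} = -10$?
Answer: $\frac{9025}{1024} \approx 8.8135$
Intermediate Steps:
$a = 0$ ($a = \left(-2\right) 0 + 0 \left(-2\right) = 0 + 0 = 0$)
$\left(a + \frac{F{\left(0,10 \right)}}{\left(-64\right) \frac{1}{19}}\right)^{2} = \left(0 - \frac{10}{\left(-64\right) \frac{1}{19}}\right)^{2} = \left(0 - \frac{10}{- \frac{64}{19}}\right)^{2} = \left(0 - - \frac{95}{32}\right)^{2} = \left(0 + \frac{95}{32}\right)^{2} = \left(\frac{95}{32}\right)^{2} = \frac{9025}{1024}$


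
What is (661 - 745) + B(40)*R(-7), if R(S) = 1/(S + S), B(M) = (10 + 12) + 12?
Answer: -605/7 ≈ -86.429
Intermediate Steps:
B(M) = 34 (B(M) = 22 + 12 = 34)
R(S) = 1/(2*S)
(661 - 745) + B(40)*R(-7) = (661 - 745) + 34*((½)/(-7)) = -84 + 34*((½)*(-⅐)) = -84 + 34*(-1/14) = -84 - 17/7 = -605/7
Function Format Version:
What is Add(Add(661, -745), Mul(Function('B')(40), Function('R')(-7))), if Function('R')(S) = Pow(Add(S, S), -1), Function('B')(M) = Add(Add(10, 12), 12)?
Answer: Rational(-605, 7) ≈ -86.429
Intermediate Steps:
Function('B')(M) = 34 (Function('B')(M) = Add(22, 12) = 34)
Function('R')(S) = Mul(Rational(1, 2), Pow(S, -1)) (Function('R')(S) = Pow(Mul(2, S), -1) = Mul(Rational(1, 2), Pow(S, -1)))
Add(Add(661, -745), Mul(Function('B')(40), Function('R')(-7))) = Add(Add(661, -745), Mul(34, Mul(Rational(1, 2), Pow(-7, -1)))) = Add(-84, Mul(34, Mul(Rational(1, 2), Rational(-1, 7)))) = Add(-84, Mul(34, Rational(-1, 14))) = Add(-84, Rational(-17, 7)) = Rational(-605, 7)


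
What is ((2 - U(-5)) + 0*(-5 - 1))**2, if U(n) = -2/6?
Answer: 49/9 ≈ 5.4444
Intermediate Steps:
U(n) = -1/3 (U(n) = -2*1/6 = -1/3)
((2 - U(-5)) + 0*(-5 - 1))**2 = ((2 - 1*(-1/3)) + 0*(-5 - 1))**2 = ((2 + 1/3) + 0*(-6))**2 = (7/3 + 0)**2 = (7/3)**2 = 49/9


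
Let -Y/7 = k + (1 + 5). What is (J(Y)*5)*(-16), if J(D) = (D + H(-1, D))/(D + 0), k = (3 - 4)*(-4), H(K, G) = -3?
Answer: -584/7 ≈ -83.429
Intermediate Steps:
k = 4 (k = -1*(-4) = 4)
Y = -70 (Y = -7*(4 + (1 + 5)) = -7*(4 + 6) = -7*10 = -70)
J(D) = (-3 + D)/D (J(D) = (D - 3)/(D + 0) = (-3 + D)/D)
(J(Y)*5)*(-16) = (((-3 - 70)/(-70))*5)*(-16) = (-1/70*(-73)*5)*(-16) = ((73/70)*5)*(-16) = (73/14)*(-16) = -584/7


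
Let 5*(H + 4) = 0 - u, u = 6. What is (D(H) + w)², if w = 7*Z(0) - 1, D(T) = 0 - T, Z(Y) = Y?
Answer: 441/25 ≈ 17.640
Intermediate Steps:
H = -26/5 (H = -4 + (0 - 1*6)/5 = -4 + (0 - 6)/5 = -4 + (⅕)*(-6) = -4 - 6/5 = -26/5 ≈ -5.2000)
D(T) = -T
w = -1 (w = 7*0 - 1 = 0 - 1 = -1)
(D(H) + w)² = (-1*(-26/5) - 1)² = (26/5 - 1)² = (21/5)² = 441/25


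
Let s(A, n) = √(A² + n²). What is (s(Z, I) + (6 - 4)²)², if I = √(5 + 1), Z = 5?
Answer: (4 + √31)² ≈ 91.542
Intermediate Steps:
I = √6 ≈ 2.4495
(s(Z, I) + (6 - 4)²)² = (√(5² + (√6)²) + (6 - 4)²)² = (√(25 + 6) + 2²)² = (√31 + 4)² = (4 + √31)²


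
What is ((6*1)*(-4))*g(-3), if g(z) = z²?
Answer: -216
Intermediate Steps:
((6*1)*(-4))*g(-3) = ((6*1)*(-4))*(-3)² = (6*(-4))*9 = -24*9 = -216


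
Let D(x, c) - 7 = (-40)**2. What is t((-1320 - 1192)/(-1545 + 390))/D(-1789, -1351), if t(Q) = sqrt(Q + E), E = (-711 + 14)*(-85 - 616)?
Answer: sqrt(651803514285)/1856085 ≈ 0.43497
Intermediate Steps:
E = 488597 (E = -697*(-701) = 488597)
t(Q) = sqrt(488597 + Q) (t(Q) = sqrt(Q + 488597) = sqrt(488597 + Q))
D(x, c) = 1607 (D(x, c) = 7 + (-40)**2 = 7 + 1600 = 1607)
t((-1320 - 1192)/(-1545 + 390))/D(-1789, -1351) = sqrt(488597 + (-1320 - 1192)/(-1545 + 390))/1607 = sqrt(488597 - 2512/(-1155))*(1/1607) = sqrt(488597 - 2512*(-1/1155))*(1/1607) = sqrt(488597 + 2512/1155)*(1/1607) = sqrt(564332047/1155)*(1/1607) = (sqrt(651803514285)/1155)*(1/1607) = sqrt(651803514285)/1856085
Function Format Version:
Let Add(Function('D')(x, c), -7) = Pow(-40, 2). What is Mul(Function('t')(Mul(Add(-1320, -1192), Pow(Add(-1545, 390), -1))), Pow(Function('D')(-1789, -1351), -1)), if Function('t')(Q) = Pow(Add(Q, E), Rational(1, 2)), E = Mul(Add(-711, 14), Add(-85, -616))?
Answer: Mul(Rational(1, 1856085), Pow(651803514285, Rational(1, 2))) ≈ 0.43497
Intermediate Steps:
E = 488597 (E = Mul(-697, -701) = 488597)
Function('t')(Q) = Pow(Add(488597, Q), Rational(1, 2)) (Function('t')(Q) = Pow(Add(Q, 488597), Rational(1, 2)) = Pow(Add(488597, Q), Rational(1, 2)))
Function('D')(x, c) = 1607 (Function('D')(x, c) = Add(7, Pow(-40, 2)) = Add(7, 1600) = 1607)
Mul(Function('t')(Mul(Add(-1320, -1192), Pow(Add(-1545, 390), -1))), Pow(Function('D')(-1789, -1351), -1)) = Mul(Pow(Add(488597, Mul(Add(-1320, -1192), Pow(Add(-1545, 390), -1))), Rational(1, 2)), Pow(1607, -1)) = Mul(Pow(Add(488597, Mul(-2512, Pow(-1155, -1))), Rational(1, 2)), Rational(1, 1607)) = Mul(Pow(Add(488597, Mul(-2512, Rational(-1, 1155))), Rational(1, 2)), Rational(1, 1607)) = Mul(Pow(Add(488597, Rational(2512, 1155)), Rational(1, 2)), Rational(1, 1607)) = Mul(Pow(Rational(564332047, 1155), Rational(1, 2)), Rational(1, 1607)) = Mul(Mul(Rational(1, 1155), Pow(651803514285, Rational(1, 2))), Rational(1, 1607)) = Mul(Rational(1, 1856085), Pow(651803514285, Rational(1, 2)))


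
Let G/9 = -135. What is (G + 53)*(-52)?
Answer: 60424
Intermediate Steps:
G = -1215 (G = 9*(-135) = -1215)
(G + 53)*(-52) = (-1215 + 53)*(-52) = -1162*(-52) = 60424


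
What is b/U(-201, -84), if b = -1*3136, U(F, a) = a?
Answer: 112/3 ≈ 37.333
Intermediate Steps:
b = -3136
b/U(-201, -84) = -3136/(-84) = -3136*(-1/84) = 112/3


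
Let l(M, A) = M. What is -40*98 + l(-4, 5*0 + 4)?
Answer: -3924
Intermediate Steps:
-40*98 + l(-4, 5*0 + 4) = -40*98 - 4 = -3920 - 4 = -3924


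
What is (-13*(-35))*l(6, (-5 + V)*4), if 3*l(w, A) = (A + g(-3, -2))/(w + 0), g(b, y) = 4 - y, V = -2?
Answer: -5005/9 ≈ -556.11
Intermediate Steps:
l(w, A) = (6 + A)/(3*w) (l(w, A) = ((A + (4 - 1*(-2)))/(w + 0))/3 = ((A + (4 + 2))/w)/3 = ((A + 6)/w)/3 = ((6 + A)/w)/3 = (6 + A)/(3*w))
(-13*(-35))*l(6, (-5 + V)*4) = (-13*(-35))*((⅓)*(6 + (-5 - 2)*4)/6) = 455*((⅓)*(⅙)*(6 - 7*4)) = 455*((⅓)*(⅙)*(6 - 28)) = 455*((⅓)*(⅙)*(-22)) = 455*(-11/9) = -5005/9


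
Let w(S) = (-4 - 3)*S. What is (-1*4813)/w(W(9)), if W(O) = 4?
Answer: 4813/28 ≈ 171.89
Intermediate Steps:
w(S) = -7*S
(-1*4813)/w(W(9)) = (-1*4813)/((-7*4)) = -4813/(-28) = -4813*(-1/28) = 4813/28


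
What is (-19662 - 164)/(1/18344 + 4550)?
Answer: -363688144/83465201 ≈ -4.3574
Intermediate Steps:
(-19662 - 164)/(1/18344 + 4550) = -19826/(1/18344 + 4550) = -19826/83465201/18344 = -19826*18344/83465201 = -363688144/83465201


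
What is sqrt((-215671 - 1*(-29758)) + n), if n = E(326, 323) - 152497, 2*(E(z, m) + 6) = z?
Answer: I*sqrt(338253) ≈ 581.6*I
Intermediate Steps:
E(z, m) = -6 + z/2
n = -152340 (n = (-6 + (1/2)*326) - 152497 = (-6 + 163) - 152497 = 157 - 152497 = -152340)
sqrt((-215671 - 1*(-29758)) + n) = sqrt((-215671 - 1*(-29758)) - 152340) = sqrt((-215671 + 29758) - 152340) = sqrt(-185913 - 152340) = sqrt(-338253) = I*sqrt(338253)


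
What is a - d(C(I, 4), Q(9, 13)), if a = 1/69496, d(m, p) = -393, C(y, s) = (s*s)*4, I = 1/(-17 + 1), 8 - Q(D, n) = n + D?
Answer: 27311929/69496 ≈ 393.00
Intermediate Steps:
Q(D, n) = 8 - D - n (Q(D, n) = 8 - (n + D) = 8 - (D + n) = 8 + (-D - n) = 8 - D - n)
I = -1/16 (I = 1/(-16) = -1/16 ≈ -0.062500)
C(y, s) = 4*s² (C(y, s) = s²*4 = 4*s²)
a = 1/69496 ≈ 1.4389e-5
a - d(C(I, 4), Q(9, 13)) = 1/69496 - 1*(-393) = 1/69496 + 393 = 27311929/69496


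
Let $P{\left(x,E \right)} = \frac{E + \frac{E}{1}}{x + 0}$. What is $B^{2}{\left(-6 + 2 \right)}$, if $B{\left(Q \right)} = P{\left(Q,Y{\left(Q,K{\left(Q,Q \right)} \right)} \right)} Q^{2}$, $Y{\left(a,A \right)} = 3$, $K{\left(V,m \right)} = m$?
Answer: $576$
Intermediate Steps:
$P{\left(x,E \right)} = \frac{2 E}{x}$ ($P{\left(x,E \right)} = \frac{E + E 1}{x} = \frac{E + E}{x} = \frac{2 E}{x}$)
$B{\left(Q \right)} = 6 Q$ ($B{\left(Q \right)} = 2 \cdot 3 \frac{1}{Q} Q^{2} = \frac{6}{Q} Q^{2} = 6 Q$)
$B^{2}{\left(-6 + 2 \right)} = \left(6 \left(-6 + 2\right)\right)^{2} = \left(6 \left(-4\right)\right)^{2} = \left(-24\right)^{2} = 576$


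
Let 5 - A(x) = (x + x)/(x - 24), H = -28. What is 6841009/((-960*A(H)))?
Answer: -88933117/48960 ≈ -1816.4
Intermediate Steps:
A(x) = 5 - 2*x/(-24 + x) (A(x) = 5 - (x + x)/(x - 24) = 5 - 2*x/(-24 + x))
6841009/((-960*A(H))) = 6841009/((-2880*(-40 - 28)/(-24 - 28))) = 6841009/((-2880*(-68)/(-52))) = 6841009/((-2880*(-1)*(-68)/52)) = 6841009/((-960*51/13)) = 6841009/(-48960/13) = 6841009*(-13/48960) = -88933117/48960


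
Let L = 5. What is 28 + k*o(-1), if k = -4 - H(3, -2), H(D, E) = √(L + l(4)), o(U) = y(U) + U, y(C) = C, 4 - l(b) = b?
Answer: 36 + 2*√5 ≈ 40.472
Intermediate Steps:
l(b) = 4 - b
o(U) = 2*U (o(U) = U + U = 2*U)
H(D, E) = √5 (H(D, E) = √(5 + (4 - 1*4)) = √(5 + (4 - 4)) = √(5 + 0) = √5)
k = -4 - √5 ≈ -6.2361
28 + k*o(-1) = 28 + (-4 - √5)*(2*(-1)) = 28 + (-4 - √5)*(-2) = 28 + (8 + 2*√5) = 36 + 2*√5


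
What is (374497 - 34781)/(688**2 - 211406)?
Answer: 169858/130969 ≈ 1.2969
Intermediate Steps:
(374497 - 34781)/(688**2 - 211406) = 339716/(473344 - 211406) = 339716/261938 = 339716*(1/261938) = 169858/130969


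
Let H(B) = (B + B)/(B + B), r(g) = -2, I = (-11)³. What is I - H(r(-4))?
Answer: -1332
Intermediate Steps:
I = -1331
H(B) = 1 (H(B) = (2*B)/((2*B)) = (2*B)*(1/(2*B)) = 1)
I - H(r(-4)) = -1331 - 1*1 = -1331 - 1 = -1332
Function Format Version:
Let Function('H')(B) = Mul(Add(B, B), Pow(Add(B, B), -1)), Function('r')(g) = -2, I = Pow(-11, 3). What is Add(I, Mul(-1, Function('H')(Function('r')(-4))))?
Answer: -1332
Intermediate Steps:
I = -1331
Function('H')(B) = 1 (Function('H')(B) = Mul(Mul(2, B), Pow(Mul(2, B), -1)) = Mul(Mul(2, B), Mul(Rational(1, 2), Pow(B, -1))) = 1)
Add(I, Mul(-1, Function('H')(Function('r')(-4)))) = Add(-1331, Mul(-1, 1)) = Add(-1331, -1) = -1332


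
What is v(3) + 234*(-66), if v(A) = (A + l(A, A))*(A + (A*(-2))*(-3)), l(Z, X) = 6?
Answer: -15255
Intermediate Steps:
v(A) = 7*A*(6 + A) (v(A) = (A + 6)*(A + (A*(-2))*(-3)) = (6 + A)*(A - 2*A*(-3)) = (6 + A)*(A + 6*A) = (6 + A)*(7*A) = 7*A*(6 + A))
v(3) + 234*(-66) = 7*3*(6 + 3) + 234*(-66) = 7*3*9 - 15444 = 189 - 15444 = -15255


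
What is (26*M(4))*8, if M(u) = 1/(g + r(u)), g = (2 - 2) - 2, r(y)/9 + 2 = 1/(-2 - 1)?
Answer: -208/23 ≈ -9.0435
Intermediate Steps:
r(y) = -21 (r(y) = -18 + 9/(-2 - 1) = -18 + 9/(-3) = -18 + 9*(-⅓) = -18 - 3 = -21)
g = -2 (g = 0 - 2 = -2)
M(u) = -1/23 (M(u) = 1/(-2 - 21) = 1/(-23) = -1/23)
(26*M(4))*8 = (26*(-1/23))*8 = -26/23*8 = -208/23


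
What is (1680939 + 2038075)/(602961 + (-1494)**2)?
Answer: 3719014/2834997 ≈ 1.3118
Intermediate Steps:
(1680939 + 2038075)/(602961 + (-1494)**2) = 3719014/(602961 + 2232036) = 3719014/2834997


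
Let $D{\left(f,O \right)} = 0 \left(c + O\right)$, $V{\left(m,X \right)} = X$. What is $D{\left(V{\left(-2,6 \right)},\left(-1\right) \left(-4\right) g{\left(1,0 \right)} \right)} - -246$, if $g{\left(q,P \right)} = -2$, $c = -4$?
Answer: $246$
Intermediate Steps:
$D{\left(f,O \right)} = 0$ ($D{\left(f,O \right)} = 0 \left(-4 + O\right) = 0$)
$D{\left(V{\left(-2,6 \right)},\left(-1\right) \left(-4\right) g{\left(1,0 \right)} \right)} - -246 = 0 - -246 = 0 + 246 = 246$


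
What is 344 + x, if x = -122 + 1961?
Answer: 2183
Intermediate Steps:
x = 1839
344 + x = 344 + 1839 = 2183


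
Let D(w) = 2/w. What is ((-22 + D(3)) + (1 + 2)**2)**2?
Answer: 1369/9 ≈ 152.11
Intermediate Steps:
((-22 + D(3)) + (1 + 2)**2)**2 = ((-22 + 2/3) + (1 + 2)**2)**2 = ((-22 + 2*(1/3)) + 3**2)**2 = ((-22 + 2/3) + 9)**2 = (-64/3 + 9)**2 = (-37/3)**2 = 1369/9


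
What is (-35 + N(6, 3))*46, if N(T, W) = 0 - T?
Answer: -1886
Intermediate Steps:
N(T, W) = -T
(-35 + N(6, 3))*46 = (-35 - 1*6)*46 = (-35 - 6)*46 = -41*46 = -1886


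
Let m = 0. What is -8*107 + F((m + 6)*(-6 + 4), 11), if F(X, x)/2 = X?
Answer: -880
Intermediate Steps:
F(X, x) = 2*X
-8*107 + F((m + 6)*(-6 + 4), 11) = -8*107 + 2*((0 + 6)*(-6 + 4)) = -856 + 2*(6*(-2)) = -856 + 2*(-12) = -856 - 24 = -880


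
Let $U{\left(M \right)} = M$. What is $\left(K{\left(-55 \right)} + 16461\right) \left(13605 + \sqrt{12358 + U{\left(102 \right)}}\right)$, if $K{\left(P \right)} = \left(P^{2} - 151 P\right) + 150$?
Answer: $380137305 + 55882 \sqrt{3115} \approx 3.8326 \cdot 10^{8}$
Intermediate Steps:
$K{\left(P \right)} = 150 + P^{2} - 151 P$
$\left(K{\left(-55 \right)} + 16461\right) \left(13605 + \sqrt{12358 + U{\left(102 \right)}}\right) = \left(\left(150 + \left(-55\right)^{2} - -8305\right) + 16461\right) \left(13605 + \sqrt{12358 + 102}\right) = \left(\left(150 + 3025 + 8305\right) + 16461\right) \left(13605 + \sqrt{12460}\right) = \left(11480 + 16461\right) \left(13605 + 2 \sqrt{3115}\right) = 27941 \left(13605 + 2 \sqrt{3115}\right) = 380137305 + 55882 \sqrt{3115}$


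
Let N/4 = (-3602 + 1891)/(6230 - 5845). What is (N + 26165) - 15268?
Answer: 4188501/385 ≈ 10879.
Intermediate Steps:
N = -6844/385 (N = 4*((-3602 + 1891)/(6230 - 5845)) = 4*(-1711/385) = -6844/385 ≈ -17.777)
(N + 26165) - 15268 = (-6844/385 + 26165) - 15268 = 10066681/385 - 15268 = 4188501/385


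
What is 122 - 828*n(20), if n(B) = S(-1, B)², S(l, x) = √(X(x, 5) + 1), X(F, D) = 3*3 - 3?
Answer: -5674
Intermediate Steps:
X(F, D) = 6 (X(F, D) = 9 - 3 = 6)
S(l, x) = √7 (S(l, x) = √(6 + 1) = √7)
n(B) = 7 (n(B) = (√7)² = 7)
122 - 828*n(20) = 122 - 828*7 = 122 - 5796 = -5674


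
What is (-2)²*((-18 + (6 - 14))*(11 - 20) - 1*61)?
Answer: 692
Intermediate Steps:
(-2)²*((-18 + (6 - 14))*(11 - 20) - 1*61) = 4*((-18 - 8)*(-9) - 61) = 4*(-26*(-9) - 61) = 4*(234 - 61) = 4*173 = 692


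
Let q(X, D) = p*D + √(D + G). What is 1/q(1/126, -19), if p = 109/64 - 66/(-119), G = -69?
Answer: -2488185280/111840461153 - 116006912*I*√22/111840461153 ≈ -0.022248 - 0.0048651*I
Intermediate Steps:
p = 17195/7616 (p = 109*(1/64) - 66*(-1/119) = 109/64 + 66/119 = 17195/7616 ≈ 2.2577)
q(X, D) = √(-69 + D) + 17195*D/7616 (q(X, D) = 17195*D/7616 + √(D - 69) = 17195*D/7616 + √(-69 + D) = √(-69 + D) + 17195*D/7616)
1/q(1/126, -19) = 1/(√(-69 - 19) + (17195/7616)*(-19)) = 1/(√(-88) - 326705/7616) = 1/(2*I*√22 - 326705/7616) = 1/(-326705/7616 + 2*I*√22)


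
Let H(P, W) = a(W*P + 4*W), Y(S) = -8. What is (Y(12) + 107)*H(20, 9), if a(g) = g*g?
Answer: 4618944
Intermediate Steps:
a(g) = g²
H(P, W) = (4*W + P*W)² (H(P, W) = (W*P + 4*W)² = (P*W + 4*W)² = (4*W + P*W)²)
(Y(12) + 107)*H(20, 9) = (-8 + 107)*(9²*(4 + 20)²) = 99*(81*24²) = 99*(81*576) = 99*46656 = 4618944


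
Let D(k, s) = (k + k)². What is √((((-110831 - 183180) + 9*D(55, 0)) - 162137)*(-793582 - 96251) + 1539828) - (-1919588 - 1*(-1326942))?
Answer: 592646 + 2*√77248567353 ≈ 1.1485e+6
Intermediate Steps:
D(k, s) = 4*k² (D(k, s) = (2*k)² = 4*k²)
√((((-110831 - 183180) + 9*D(55, 0)) - 162137)*(-793582 - 96251) + 1539828) - (-1919588 - 1*(-1326942)) = √((((-110831 - 183180) + 9*(4*55²)) - 162137)*(-793582 - 96251) + 1539828) - (-1919588 - 1*(-1326942)) = √(((-294011 + 9*(4*3025)) - 162137)*(-889833) + 1539828) - (-1919588 + 1326942) = √(((-294011 + 9*12100) - 162137)*(-889833) + 1539828) - 1*(-592646) = √(((-294011 + 108900) - 162137)*(-889833) + 1539828) + 592646 = √((-185111 - 162137)*(-889833) + 1539828) + 592646 = √(-347248*(-889833) + 1539828) + 592646 = √(308992729584 + 1539828) + 592646 = √308994269412 + 592646 = 2*√77248567353 + 592646 = 592646 + 2*√77248567353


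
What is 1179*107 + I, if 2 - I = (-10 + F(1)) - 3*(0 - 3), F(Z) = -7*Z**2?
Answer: 126163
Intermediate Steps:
I = 10 (I = 2 - ((-10 - 7*1**2) - 3*(0 - 3)) = 2 - ((-10 - 7*1) - 3*(-3)) = 2 - ((-10 - 7) + 9) = 2 - (-17 + 9) = 2 - 1*(-8) = 2 + 8 = 10)
1179*107 + I = 1179*107 + 10 = 126153 + 10 = 126163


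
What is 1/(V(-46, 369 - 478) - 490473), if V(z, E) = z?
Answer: -1/490519 ≈ -2.0387e-6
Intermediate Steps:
1/(V(-46, 369 - 478) - 490473) = 1/(-46 - 490473) = 1/(-490519) = -1/490519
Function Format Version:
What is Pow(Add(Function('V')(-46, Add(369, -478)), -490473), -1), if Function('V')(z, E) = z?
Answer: Rational(-1, 490519) ≈ -2.0387e-6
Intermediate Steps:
Pow(Add(Function('V')(-46, Add(369, -478)), -490473), -1) = Pow(Add(-46, -490473), -1) = Pow(-490519, -1) = Rational(-1, 490519)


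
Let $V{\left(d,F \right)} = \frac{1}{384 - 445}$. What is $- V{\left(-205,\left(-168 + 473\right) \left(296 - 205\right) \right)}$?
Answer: $\frac{1}{61} \approx 0.016393$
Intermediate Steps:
$V{\left(d,F \right)} = - \frac{1}{61}$ ($V{\left(d,F \right)} = \frac{1}{-61} = - \frac{1}{61}$)
$- V{\left(-205,\left(-168 + 473\right) \left(296 - 205\right) \right)} = \left(-1\right) \left(- \frac{1}{61}\right) = \frac{1}{61}$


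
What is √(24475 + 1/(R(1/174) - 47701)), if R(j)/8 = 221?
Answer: √51638345922342/45933 ≈ 156.44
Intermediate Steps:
R(j) = 1768 (R(j) = 8*221 = 1768)
√(24475 + 1/(R(1/174) - 47701)) = √(24475 + 1/(1768 - 47701)) = √(24475 + 1/(-45933)) = √(24475 - 1/45933) = √(1124210174/45933) = √51638345922342/45933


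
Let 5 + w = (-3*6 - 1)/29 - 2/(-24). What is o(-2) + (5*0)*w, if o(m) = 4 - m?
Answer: 6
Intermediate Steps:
w = -1939/348 (w = -5 + ((-3*6 - 1)/29 - 2/(-24)) = -5 + ((-18 - 1)*(1/29) - 2*(-1/24)) = -5 + (-19*1/29 + 1/12) = -5 + (-19/29 + 1/12) = -5 - 199/348 = -1939/348 ≈ -5.5718)
o(-2) + (5*0)*w = (4 - 1*(-2)) + (5*0)*(-1939/348) = (4 + 2) + 0*(-1939/348) = 6 + 0 = 6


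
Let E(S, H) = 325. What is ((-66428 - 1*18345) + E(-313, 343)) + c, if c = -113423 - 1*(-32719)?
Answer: -165152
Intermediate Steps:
c = -80704 (c = -113423 + 32719 = -80704)
((-66428 - 1*18345) + E(-313, 343)) + c = ((-66428 - 1*18345) + 325) - 80704 = ((-66428 - 18345) + 325) - 80704 = (-84773 + 325) - 80704 = -84448 - 80704 = -165152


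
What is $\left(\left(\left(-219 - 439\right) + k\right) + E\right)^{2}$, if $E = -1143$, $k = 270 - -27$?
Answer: $2262016$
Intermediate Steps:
$k = 297$ ($k = 270 + 27 = 297$)
$\left(\left(\left(-219 - 439\right) + k\right) + E\right)^{2} = \left(\left(\left(-219 - 439\right) + 297\right) - 1143\right)^{2} = \left(\left(-658 + 297\right) - 1143\right)^{2} = \left(-361 - 1143\right)^{2} = \left(-1504\right)^{2} = 2262016$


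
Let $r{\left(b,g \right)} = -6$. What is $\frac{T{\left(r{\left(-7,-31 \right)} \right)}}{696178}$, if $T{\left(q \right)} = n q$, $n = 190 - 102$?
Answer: $- \frac{264}{348089} \approx -0.00075843$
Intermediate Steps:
$n = 88$
$T{\left(q \right)} = 88 q$
$\frac{T{\left(r{\left(-7,-31 \right)} \right)}}{696178} = \frac{88 \left(-6\right)}{696178} = \left(-528\right) \frac{1}{696178} = - \frac{264}{348089}$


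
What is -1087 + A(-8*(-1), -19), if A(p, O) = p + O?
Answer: -1098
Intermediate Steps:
A(p, O) = O + p
-1087 + A(-8*(-1), -19) = -1087 + (-19 - 8*(-1)) = -1087 + (-19 + 8) = -1087 - 11 = -1098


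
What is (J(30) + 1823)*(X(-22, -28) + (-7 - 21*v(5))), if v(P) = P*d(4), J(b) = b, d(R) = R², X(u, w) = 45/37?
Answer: -115579022/37 ≈ -3.1238e+6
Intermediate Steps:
X(u, w) = 45/37 (X(u, w) = 45*(1/37) = 45/37)
v(P) = 16*P (v(P) = P*4² = P*16 = 16*P)
(J(30) + 1823)*(X(-22, -28) + (-7 - 21*v(5))) = (30 + 1823)*(45/37 + (-7 - 336*5)) = 1853*(45/37 + (-7 - 21*80)) = 1853*(45/37 + (-7 - 1680)) = 1853*(45/37 - 1687) = 1853*(-62374/37) = -115579022/37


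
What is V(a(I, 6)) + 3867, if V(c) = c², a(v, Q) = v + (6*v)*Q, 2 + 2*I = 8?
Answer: 16188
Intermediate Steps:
I = 3 (I = -1 + (½)*8 = -1 + 4 = 3)
a(v, Q) = v + 6*Q*v
V(a(I, 6)) + 3867 = (3*(1 + 6*6))² + 3867 = (3*(1 + 36))² + 3867 = (3*37)² + 3867 = 111² + 3867 = 12321 + 3867 = 16188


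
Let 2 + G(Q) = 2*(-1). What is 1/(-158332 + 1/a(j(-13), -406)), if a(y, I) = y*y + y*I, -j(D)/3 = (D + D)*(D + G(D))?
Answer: -2296632/363630337823 ≈ -6.3158e-6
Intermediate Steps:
G(Q) = -4 (G(Q) = -2 + 2*(-1) = -2 - 2 = -4)
j(D) = -6*D*(-4 + D) (j(D) = -3*(D + D)*(D - 4) = -3*2*D*(-4 + D) = -6*D*(-4 + D))
a(y, I) = y**2 + I*y
1/(-158332 + 1/a(j(-13), -406)) = 1/(-158332 + 1/((6*(-13)*(4 - 1*(-13)))*(-406 + 6*(-13)*(4 - 1*(-13))))) = 1/(-158332 + 1/((6*(-13)*(4 + 13))*(-406 + 6*(-13)*(4 + 13)))) = 1/(-158332 + 1/((6*(-13)*17)*(-406 + 6*(-13)*17))) = 1/(-158332 + 1/(-1326*(-406 - 1326))) = 1/(-158332 + 1/(-1326*(-1732))) = 1/(-158332 + 1/2296632) = 1/(-363630337823/2296632) = -2296632/363630337823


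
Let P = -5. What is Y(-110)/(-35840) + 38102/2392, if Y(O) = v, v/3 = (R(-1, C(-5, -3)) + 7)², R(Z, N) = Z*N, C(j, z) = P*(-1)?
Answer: 42673343/2679040 ≈ 15.929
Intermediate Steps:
C(j, z) = 5 (C(j, z) = -5*(-1) = 5)
R(Z, N) = N*Z
v = 12 (v = 3*(5*(-1) + 7)² = 3*(-5 + 7)² = 3*2² = 3*4 = 12)
Y(O) = 12
Y(-110)/(-35840) + 38102/2392 = 12/(-35840) + 38102/2392 = 12*(-1/35840) + 38102*(1/2392) = -3/8960 + 19051/1196 = 42673343/2679040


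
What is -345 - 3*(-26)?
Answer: -267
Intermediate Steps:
-345 - 3*(-26) = -345 - 1*(-78) = -345 + 78 = -267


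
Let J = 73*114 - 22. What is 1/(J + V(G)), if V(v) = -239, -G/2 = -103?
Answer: 1/8061 ≈ 0.00012405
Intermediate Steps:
G = 206 (G = -2*(-103) = 206)
J = 8300 (J = 8322 - 22 = 8300)
1/(J + V(G)) = 1/(8300 - 239) = 1/8061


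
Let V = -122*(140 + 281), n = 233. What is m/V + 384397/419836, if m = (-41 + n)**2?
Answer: 2133282205/10781808316 ≈ 0.19786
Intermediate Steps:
V = -51362 (V = -122*421 = -51362)
m = 36864 (m = (-41 + 233)**2 = 192**2 = 36864)
m/V + 384397/419836 = 36864/(-51362) + 384397/419836 = 36864*(-1/51362) + 384397*(1/419836) = -18432/25681 + 384397/419836 = 2133282205/10781808316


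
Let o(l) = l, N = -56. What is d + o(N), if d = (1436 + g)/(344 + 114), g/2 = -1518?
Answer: -13624/229 ≈ -59.493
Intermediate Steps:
g = -3036 (g = 2*(-1518) = -3036)
d = -800/229 (d = (1436 - 3036)/(344 + 114) = -1600/458 = -1600*1/458 = -800/229 ≈ -3.4935)
d + o(N) = -800/229 - 56 = -13624/229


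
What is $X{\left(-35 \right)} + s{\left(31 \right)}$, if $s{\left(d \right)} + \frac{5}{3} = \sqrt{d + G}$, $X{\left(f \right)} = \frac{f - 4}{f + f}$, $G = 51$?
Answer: $- \frac{233}{210} + \sqrt{82} \approx 7.9459$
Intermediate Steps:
$X{\left(f \right)} = \frac{-4 + f}{2 f}$
$s{\left(d \right)} = - \frac{5}{3} + \sqrt{51 + d}$ ($s{\left(d \right)} = - \frac{5}{3} + \sqrt{d + 51} = - \frac{5}{3} + \sqrt{51 + d}$)
$X{\left(-35 \right)} + s{\left(31 \right)} = \frac{-4 - 35}{2 \left(-35\right)} - \left(\frac{5}{3} - \sqrt{51 + 31}\right) = \frac{1}{2} \left(- \frac{1}{35}\right) \left(-39\right) - \left(\frac{5}{3} - \sqrt{82}\right) = \frac{39}{70} - \left(\frac{5}{3} - \sqrt{82}\right) = - \frac{233}{210} + \sqrt{82}$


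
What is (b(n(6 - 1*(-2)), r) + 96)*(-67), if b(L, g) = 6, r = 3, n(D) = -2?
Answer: -6834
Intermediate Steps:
(b(n(6 - 1*(-2)), r) + 96)*(-67) = (6 + 96)*(-67) = 102*(-67) = -6834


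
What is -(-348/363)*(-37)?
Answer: -4292/121 ≈ -35.471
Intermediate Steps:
-(-348/363)*(-37) = -(-348*1/363)*(-37) = -(-116)*(-37)/121 = -1*4292/121 = -4292/121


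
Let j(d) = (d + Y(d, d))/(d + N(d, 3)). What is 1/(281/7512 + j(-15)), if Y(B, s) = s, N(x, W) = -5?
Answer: 7512/11549 ≈ 0.65045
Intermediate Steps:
j(d) = 2*d/(-5 + d) (j(d) = (d + d)/(d - 5) = (2*d)/(-5 + d) = 2*d/(-5 + d))
1/(281/7512 + j(-15)) = 1/(281/7512 + 2*(-15)/(-5 - 15)) = 1/(281*(1/7512) + 2*(-15)/(-20)) = 1/(281/7512 + 2*(-15)*(-1/20)) = 1/(281/7512 + 3/2) = 1/(11549/7512) = 7512/11549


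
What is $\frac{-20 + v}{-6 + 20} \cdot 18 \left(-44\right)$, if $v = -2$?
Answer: $\frac{8712}{7} \approx 1244.6$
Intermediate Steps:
$\frac{-20 + v}{-6 + 20} \cdot 18 \left(-44\right) = \frac{-20 - 2}{-6 + 20} \cdot 18 \left(-44\right) = - \frac{22}{14} \cdot 18 \left(-44\right) = \left(-22\right) \frac{1}{14} \cdot 18 \left(-44\right) = \left(- \frac{11}{7}\right) 18 \left(-44\right) = \left(- \frac{198}{7}\right) \left(-44\right) = \frac{8712}{7}$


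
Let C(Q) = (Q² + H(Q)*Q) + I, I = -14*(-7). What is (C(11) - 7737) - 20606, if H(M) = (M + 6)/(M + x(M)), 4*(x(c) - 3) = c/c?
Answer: -1602320/57 ≈ -28111.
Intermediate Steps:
x(c) = 13/4 (x(c) = 3 + (c/c)/4 = 3 + (¼)*1 = 3 + ¼ = 13/4)
I = 98
H(M) = (6 + M)/(13/4 + M) (H(M) = (M + 6)/(M + 13/4) = (6 + M)/(13/4 + M))
C(Q) = 98 + Q² + 4*Q*(6 + Q)/(13 + 4*Q) (C(Q) = (Q² + (4*(6 + Q)/(13 + 4*Q))*Q) + 98 = (Q² + 4*Q*(6 + Q)/(13 + 4*Q)) + 98 = 98 + Q² + 4*Q*(6 + Q)/(13 + 4*Q))
(C(11) - 7737) - 20606 = ((1274 + 4*11³ + 17*11² + 416*11)/(13 + 4*11) - 7737) - 20606 = ((1274 + 4*1331 + 17*121 + 4576)/(13 + 44) - 7737) - 20606 = ((1274 + 5324 + 2057 + 4576)/57 - 7737) - 20606 = ((1/57)*13231 - 7737) - 20606 = (13231/57 - 7737) - 20606 = -427778/57 - 20606 = -1602320/57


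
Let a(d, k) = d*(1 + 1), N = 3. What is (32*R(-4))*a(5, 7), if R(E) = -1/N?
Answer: -320/3 ≈ -106.67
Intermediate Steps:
R(E) = -1/3
a(d, k) = 2*d (a(d, k) = d*2 = 2*d)
(32*R(-4))*a(5, 7) = (32*(-1/3))*(2*5) = -32/3*10 = -320/3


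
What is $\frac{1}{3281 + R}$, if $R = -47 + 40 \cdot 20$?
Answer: $\frac{1}{4034} \approx 0.00024789$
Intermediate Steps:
$R = 753$ ($R = -47 + 800 = 753$)
$\frac{1}{3281 + R} = \frac{1}{3281 + 753} = \frac{1}{4034}$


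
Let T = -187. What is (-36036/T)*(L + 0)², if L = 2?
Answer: 13104/17 ≈ 770.82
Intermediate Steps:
(-36036/T)*(L + 0)² = (-36036/(-187))*(2 + 0)² = -36036*(-1)/187*2² = -198*(-182/187)*4 = (3276/17)*4 = 13104/17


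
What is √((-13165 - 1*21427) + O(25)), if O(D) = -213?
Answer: I*√34805 ≈ 186.56*I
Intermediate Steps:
√((-13165 - 1*21427) + O(25)) = √((-13165 - 1*21427) - 213) = √((-13165 - 21427) - 213) = √(-34592 - 213) = √(-34805) = I*√34805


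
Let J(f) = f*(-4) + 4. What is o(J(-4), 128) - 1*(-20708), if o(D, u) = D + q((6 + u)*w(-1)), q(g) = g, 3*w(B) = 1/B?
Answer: 62050/3 ≈ 20683.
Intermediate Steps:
w(B) = 1/(3*B) (w(B) = (1/B)/3 = 1/(3*B))
J(f) = 4 - 4*f (J(f) = -4*f + 4 = 4 - 4*f)
o(D, u) = -2 + D - u/3 (o(D, u) = D + (6 + u)*((1/3)/(-1)) = D + (6 + u)*((1/3)*(-1)) = D + (6 + u)*(-1/3) = D + (-2 - u/3) = -2 + D - u/3)
o(J(-4), 128) - 1*(-20708) = (-2 + (4 - 4*(-4)) - 1/3*128) - 1*(-20708) = (-2 + (4 + 16) - 128/3) + 20708 = (-2 + 20 - 128/3) + 20708 = -74/3 + 20708 = 62050/3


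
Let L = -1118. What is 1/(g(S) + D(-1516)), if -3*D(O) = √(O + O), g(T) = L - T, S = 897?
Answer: -18135/36545057 + 6*I*√758/36545057 ≈ -0.00049624 + 4.5202e-6*I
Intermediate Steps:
g(T) = -1118 - T
D(O) = -√2*√O/3 (D(O) = -√(O + O)/3 = -√2*√O/3)
1/(g(S) + D(-1516)) = 1/((-1118 - 1*897) - √2*√(-1516)/3) = 1/((-1118 - 897) - √2*2*I*√379/3) = 1/(-2015 - 2*I*√758/3)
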